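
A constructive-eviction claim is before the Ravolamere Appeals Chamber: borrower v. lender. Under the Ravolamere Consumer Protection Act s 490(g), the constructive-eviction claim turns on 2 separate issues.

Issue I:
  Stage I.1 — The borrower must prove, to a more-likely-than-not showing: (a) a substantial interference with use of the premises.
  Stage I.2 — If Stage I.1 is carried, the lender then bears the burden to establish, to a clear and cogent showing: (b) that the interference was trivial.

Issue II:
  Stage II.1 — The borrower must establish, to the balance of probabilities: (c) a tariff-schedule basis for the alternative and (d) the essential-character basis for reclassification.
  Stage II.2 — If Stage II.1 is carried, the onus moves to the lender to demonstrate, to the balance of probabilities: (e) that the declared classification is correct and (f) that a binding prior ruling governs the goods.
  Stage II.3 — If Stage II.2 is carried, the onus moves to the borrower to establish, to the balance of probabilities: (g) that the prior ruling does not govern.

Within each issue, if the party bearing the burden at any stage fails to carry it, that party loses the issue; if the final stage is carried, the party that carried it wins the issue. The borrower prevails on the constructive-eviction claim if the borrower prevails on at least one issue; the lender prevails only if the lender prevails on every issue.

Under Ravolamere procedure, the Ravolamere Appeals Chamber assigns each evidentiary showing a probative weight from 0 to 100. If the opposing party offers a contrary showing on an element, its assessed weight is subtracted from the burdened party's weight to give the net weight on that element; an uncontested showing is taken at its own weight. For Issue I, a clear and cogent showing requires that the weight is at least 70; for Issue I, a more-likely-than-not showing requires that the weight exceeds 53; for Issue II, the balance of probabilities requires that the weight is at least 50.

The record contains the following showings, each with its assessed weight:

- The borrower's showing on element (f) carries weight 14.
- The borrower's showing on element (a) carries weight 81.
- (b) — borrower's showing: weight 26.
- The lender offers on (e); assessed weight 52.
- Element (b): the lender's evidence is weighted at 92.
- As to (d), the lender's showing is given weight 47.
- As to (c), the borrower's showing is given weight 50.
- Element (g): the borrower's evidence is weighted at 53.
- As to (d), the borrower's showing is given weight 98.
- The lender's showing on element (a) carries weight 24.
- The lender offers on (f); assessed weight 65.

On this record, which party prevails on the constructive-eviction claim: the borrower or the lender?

borrower

— Issue I —
Stage I.1 (borrower, a more-likely-than-not showing, weight exceeds 53): (a) net 81−24=57 > 53 — meets.
  All elements met. The burden passes to the lender.
Stage I.2 (lender, a clear and cogent showing, weight is at least 70): (b) net 92−26=66 < 70 — fails.
  The lender does not carry Stage I.2.
The analysis ends at Stage I.2; the borrower prevails on this issue.
— Issue II —
Stage II.1 (borrower, the balance of probabilities, weight is at least 50): (c) 50 ≥ 50 — meets; (d) net 98−47=51 ≥ 50 — meets.
  Stage II.1 is satisfied; the onus moves to the lender.
Stage II.2 (lender, the balance of probabilities, weight is at least 50): (e) 52 ≥ 50 — meets; (f) net 65−14=51 ≥ 50 — meets.
  All elements met. The burden passes to the borrower.
Stage II.3 (borrower, the balance of probabilities, weight is at least 50): (g) 53 ≥ 50 — meets.
  Stage II.3 carried; the final stage is satisfied.
All stages carried — the borrower prevails on this issue.
Per-issue: Issue I → borrower; Issue II → borrower. The borrower must prevail on at least one issue; overall, the borrower prevails.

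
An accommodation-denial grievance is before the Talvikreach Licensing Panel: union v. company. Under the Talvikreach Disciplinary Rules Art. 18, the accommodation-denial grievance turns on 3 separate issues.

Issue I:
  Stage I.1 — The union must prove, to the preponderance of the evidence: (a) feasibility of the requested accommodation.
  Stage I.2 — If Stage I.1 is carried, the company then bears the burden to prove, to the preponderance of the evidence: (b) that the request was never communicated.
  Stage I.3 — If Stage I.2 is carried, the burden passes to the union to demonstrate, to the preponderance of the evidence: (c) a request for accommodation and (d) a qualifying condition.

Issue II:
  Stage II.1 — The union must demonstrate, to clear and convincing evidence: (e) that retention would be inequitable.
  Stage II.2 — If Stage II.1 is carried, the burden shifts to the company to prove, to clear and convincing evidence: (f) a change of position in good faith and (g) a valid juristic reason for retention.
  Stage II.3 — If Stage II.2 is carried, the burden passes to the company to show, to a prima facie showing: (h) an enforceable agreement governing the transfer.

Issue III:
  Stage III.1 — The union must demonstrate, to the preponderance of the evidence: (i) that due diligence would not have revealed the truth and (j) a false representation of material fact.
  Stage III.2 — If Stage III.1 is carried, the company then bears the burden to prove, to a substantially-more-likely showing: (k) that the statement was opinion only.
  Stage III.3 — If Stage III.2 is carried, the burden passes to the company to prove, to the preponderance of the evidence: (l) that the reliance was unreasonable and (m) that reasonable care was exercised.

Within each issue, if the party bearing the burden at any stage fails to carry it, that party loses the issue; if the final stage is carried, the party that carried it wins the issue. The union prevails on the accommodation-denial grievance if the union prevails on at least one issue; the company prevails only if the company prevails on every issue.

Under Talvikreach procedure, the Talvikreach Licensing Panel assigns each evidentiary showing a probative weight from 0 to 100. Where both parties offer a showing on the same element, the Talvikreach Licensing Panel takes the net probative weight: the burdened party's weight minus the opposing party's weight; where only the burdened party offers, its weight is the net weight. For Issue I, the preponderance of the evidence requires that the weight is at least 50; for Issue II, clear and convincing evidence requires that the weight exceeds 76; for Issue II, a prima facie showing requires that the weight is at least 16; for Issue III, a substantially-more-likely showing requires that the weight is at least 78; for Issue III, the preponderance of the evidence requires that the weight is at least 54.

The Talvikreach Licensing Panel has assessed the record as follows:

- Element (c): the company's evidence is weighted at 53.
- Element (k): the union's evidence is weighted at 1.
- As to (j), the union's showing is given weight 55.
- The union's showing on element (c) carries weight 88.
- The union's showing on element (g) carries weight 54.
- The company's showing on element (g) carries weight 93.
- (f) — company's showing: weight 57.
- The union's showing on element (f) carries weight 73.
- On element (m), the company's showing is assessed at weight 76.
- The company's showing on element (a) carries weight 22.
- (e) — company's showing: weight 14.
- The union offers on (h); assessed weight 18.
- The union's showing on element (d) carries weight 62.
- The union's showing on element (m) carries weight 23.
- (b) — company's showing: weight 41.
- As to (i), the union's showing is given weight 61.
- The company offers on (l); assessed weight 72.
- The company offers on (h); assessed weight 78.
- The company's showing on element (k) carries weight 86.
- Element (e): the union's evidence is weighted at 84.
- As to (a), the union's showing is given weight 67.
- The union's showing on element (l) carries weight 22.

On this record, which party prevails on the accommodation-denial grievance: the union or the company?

union

— Issue I —
At Stage I.1 the union must meet the preponderance of the evidence (weight is at least 50): on (a) the weight is 67 less the opposing 22 gives net 45, < 50, so (a) does not meet the standard.
  Not every element is met, so the union fails to carry Stage I.1.
The analysis ends at Stage I.1; the company prevails on this issue.
— Issue II —
At Stage II.1 the union must meet clear and convincing evidence (weight exceeds 76): on (e) the weight is 84 less the opposing 14 gives net 70, which does not exceed 76, so (e) does not meet the standard.
  Stage II.1 not carried; the union fails its burden.
So the company prevails on this issue.
— Issue III —
Stage III.1 (union, the preponderance of the evidence, weight is at least 54): (i) 61 ≥ 54 — meets; (j) 55 ≥ 54 — meets.
  The union carries Stage III.1; the company now bears the burden.
Stage III.2 (company, a substantially-more-likely showing, weight is at least 78): (k) net 86−1=85 ≥ 78 — meets.
  Stage III.2 carried; the burden remains with the company.
Stage III.3 (company, the preponderance of the evidence, weight is at least 54): (l) net 72−22=50 < 54 — fails; (m) net 76−23=53 < 54 — fails.
  Not every element is met, so the company fails to carry Stage III.3.
The union prevails on this issue.
Per-issue: Issue I → company; Issue II → company; Issue III → union. The union must prevail on at least one issue; overall, the union prevails.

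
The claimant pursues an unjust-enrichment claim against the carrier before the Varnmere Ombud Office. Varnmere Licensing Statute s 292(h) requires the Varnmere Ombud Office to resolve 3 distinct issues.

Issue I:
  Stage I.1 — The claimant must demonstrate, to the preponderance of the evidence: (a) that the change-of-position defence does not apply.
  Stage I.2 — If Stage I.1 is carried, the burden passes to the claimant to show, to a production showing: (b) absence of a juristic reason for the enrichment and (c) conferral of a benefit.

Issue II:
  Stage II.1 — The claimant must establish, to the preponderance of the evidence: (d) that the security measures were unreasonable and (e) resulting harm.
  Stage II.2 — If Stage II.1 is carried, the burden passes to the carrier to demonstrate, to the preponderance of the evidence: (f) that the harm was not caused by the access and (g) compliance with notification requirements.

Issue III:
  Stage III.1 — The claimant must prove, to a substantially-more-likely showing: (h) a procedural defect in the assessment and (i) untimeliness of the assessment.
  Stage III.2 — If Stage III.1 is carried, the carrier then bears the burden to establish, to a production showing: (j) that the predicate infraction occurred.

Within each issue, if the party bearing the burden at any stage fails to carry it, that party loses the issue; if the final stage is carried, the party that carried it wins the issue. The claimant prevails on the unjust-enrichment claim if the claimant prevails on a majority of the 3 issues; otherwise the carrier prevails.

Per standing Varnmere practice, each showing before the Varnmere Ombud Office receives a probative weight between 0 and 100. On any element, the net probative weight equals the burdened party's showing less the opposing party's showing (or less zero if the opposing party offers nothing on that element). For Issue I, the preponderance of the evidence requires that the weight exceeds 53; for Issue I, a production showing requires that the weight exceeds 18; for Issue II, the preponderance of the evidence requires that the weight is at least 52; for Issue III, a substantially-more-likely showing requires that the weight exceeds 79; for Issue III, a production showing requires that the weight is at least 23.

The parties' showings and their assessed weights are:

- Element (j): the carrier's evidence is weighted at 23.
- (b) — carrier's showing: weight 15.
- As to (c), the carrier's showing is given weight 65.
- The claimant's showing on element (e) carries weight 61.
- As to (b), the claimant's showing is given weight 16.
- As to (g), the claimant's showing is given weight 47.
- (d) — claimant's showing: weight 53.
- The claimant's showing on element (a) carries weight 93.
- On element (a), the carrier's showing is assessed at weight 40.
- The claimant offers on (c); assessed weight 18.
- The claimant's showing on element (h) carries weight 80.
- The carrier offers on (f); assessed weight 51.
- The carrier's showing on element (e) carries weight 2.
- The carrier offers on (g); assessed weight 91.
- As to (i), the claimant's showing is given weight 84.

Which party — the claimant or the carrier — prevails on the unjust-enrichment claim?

— Issue I —
Stage I.1 (claimant, the preponderance of the evidence, weight exceeds 53): (a) net 93−40=53 ≤ 53 — fails.
  Stage I.1 not carried; the claimant fails its burden.
So the carrier prevails on this issue.
— Issue II —
At Stage II.1 the claimant must meet the preponderance of the evidence (weight is at least 52): on (d) the weight is 53, ≥ 52, so (d) meets the standard; on (e) the weight is 61 less the opposing 2 gives net 59, which does reach 52, so (e) meets the standard.
  Stage II.1 carried; the burden shifts to the carrier.
At Stage II.2 the carrier must meet the preponderance of the evidence (weight is at least 52): on (f) the weight is 51, which does not reach 52, so (f) does not meet the standard; on (g) the weight is 91 less the opposing 47 gives net 44, which does not reach 52, so (g) does not meet the standard.
  The carrier does not carry Stage II.2.
The analysis ends at Stage II.2; the claimant prevails on this issue.
— Issue III —
Stage III.1 (claimant, a substantially-more-likely showing, weight exceeds 79): (h) 80 > 79 — meets; (i) 84 > 79 — meets.
  Stage III.1 is satisfied; the onus moves to the carrier.
Stage III.2 (carrier, a production showing, weight is at least 23): (j) 23 ≥ 23 — meets.
  The carrier carries the last stage.
With every stage satisfied, the carrier prevails on this issue.
Per-issue: Issue I → carrier; Issue II → claimant; Issue III → carrier. The claimant must prevail on a majority of issues; overall, the carrier prevails.

carrier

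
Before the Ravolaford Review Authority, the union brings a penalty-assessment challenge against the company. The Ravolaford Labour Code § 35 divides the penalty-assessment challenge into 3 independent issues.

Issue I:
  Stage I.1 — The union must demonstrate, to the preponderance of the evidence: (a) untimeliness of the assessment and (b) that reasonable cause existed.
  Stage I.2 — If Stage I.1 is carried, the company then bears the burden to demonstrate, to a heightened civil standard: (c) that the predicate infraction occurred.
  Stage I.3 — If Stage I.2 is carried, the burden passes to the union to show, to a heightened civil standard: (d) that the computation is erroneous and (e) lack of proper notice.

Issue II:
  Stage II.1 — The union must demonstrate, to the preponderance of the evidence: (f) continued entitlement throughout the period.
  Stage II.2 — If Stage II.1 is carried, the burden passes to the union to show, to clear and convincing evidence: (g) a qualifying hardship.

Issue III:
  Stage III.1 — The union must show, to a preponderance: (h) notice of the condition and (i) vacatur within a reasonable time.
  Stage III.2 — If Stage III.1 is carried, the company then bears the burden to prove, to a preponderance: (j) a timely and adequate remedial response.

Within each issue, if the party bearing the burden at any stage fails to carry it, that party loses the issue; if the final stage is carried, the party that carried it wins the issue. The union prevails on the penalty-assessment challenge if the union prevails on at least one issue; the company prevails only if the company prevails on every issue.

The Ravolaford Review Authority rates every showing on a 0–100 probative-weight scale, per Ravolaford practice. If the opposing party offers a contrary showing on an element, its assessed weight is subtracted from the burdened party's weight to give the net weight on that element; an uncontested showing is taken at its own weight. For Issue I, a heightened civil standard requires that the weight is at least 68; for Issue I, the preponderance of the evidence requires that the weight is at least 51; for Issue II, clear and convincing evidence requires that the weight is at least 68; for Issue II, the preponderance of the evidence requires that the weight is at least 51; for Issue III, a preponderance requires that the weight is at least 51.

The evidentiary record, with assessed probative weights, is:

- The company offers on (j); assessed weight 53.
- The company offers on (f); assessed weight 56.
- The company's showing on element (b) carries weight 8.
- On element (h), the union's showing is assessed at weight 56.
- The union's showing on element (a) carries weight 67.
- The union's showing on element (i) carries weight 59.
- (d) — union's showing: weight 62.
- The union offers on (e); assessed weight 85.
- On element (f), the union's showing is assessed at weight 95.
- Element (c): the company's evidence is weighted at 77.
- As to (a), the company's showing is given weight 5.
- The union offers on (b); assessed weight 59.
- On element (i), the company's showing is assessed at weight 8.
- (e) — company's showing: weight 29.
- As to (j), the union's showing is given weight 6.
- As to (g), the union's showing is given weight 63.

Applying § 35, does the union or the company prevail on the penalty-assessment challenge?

— Issue I —
Stage I.1 (union, the preponderance of the evidence, weight is at least 51): (a) net 67−5=62 ≥ 51 — meets; (b) net 59−8=51 ≥ 51 — meets.
  Stage I.1 is satisfied; the onus moves to the company.
Stage I.2 (company, a heightened civil standard, weight is at least 68): (c) 77 ≥ 68 — meets.
  The company carries Stage I.2; the union now bears the burden.
Stage I.3 (union, a heightened civil standard, weight is at least 68): (d) 62 < 68 — fails; (e) net 85−29=56 < 68 — fails.
  The union does not carry Stage I.3.
The analysis ends at Stage I.3; the company prevails on this issue.
— Issue II —
At Stage II.1 the union must meet the preponderance of the evidence (weight is at least 51): on (f) the weight is 95 less the opposing 56 gives net 39, < 51, so (f) does not meet the standard.
  Not every element is met, so the union fails to carry Stage II.1.
The analysis ends at Stage II.1; the company prevails on this issue.
— Issue III —
At Stage III.1 the union must meet a preponderance (weight is at least 51): on (h) the weight is 56, ≥ 51, so (h) meets the standard; on (i) the weight is 59 less the opposing 8 gives net 51, which does reach 51, so (i) meets the standard.
  All elements met. The burden passes to the company.
At Stage III.2 the company must meet a preponderance (weight is at least 51): on (j) the weight is 53 less the opposing 6 gives net 47, < 51, so (j) does not meet the standard.
  The company does not carry Stage III.2.
The analysis ends at Stage III.2; the union prevails on this issue.
Per-issue: Issue I → company; Issue II → company; Issue III → union. The union must prevail on at least one issue; overall, the union prevails.

union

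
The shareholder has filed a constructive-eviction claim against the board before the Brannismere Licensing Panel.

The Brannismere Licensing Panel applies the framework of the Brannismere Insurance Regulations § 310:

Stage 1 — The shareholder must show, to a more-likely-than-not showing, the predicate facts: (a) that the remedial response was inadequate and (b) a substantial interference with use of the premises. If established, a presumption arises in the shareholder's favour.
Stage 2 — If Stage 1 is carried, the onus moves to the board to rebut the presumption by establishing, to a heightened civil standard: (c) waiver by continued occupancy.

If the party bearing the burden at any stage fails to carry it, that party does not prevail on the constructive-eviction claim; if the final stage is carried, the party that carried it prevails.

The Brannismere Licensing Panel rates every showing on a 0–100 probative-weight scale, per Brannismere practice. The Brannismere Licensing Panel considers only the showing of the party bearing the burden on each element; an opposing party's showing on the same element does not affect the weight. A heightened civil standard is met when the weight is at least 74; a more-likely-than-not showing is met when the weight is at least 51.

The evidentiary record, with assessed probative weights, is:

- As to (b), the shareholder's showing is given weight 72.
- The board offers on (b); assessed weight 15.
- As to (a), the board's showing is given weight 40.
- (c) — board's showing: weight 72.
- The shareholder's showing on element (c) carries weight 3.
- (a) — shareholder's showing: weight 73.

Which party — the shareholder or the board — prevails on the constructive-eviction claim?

shareholder

Stage 1 (shareholder, a more-likely-than-not showing, weight is at least 51): (a) 73 (board's 40 disregarded) ≥ 51 — meets; (b) 72 (board's 15 disregarded) ≥ 51 — meets.
  The shareholder carries Stage 1; the board now bears the burden.
Stage 2 (board, a heightened civil standard, weight is at least 74): (c) 72 (shareholder's 3 disregarded) < 74 — fails.
  Stage 2 not carried; the board fails its burden.
The analysis ends at Stage 2; the shareholder prevails.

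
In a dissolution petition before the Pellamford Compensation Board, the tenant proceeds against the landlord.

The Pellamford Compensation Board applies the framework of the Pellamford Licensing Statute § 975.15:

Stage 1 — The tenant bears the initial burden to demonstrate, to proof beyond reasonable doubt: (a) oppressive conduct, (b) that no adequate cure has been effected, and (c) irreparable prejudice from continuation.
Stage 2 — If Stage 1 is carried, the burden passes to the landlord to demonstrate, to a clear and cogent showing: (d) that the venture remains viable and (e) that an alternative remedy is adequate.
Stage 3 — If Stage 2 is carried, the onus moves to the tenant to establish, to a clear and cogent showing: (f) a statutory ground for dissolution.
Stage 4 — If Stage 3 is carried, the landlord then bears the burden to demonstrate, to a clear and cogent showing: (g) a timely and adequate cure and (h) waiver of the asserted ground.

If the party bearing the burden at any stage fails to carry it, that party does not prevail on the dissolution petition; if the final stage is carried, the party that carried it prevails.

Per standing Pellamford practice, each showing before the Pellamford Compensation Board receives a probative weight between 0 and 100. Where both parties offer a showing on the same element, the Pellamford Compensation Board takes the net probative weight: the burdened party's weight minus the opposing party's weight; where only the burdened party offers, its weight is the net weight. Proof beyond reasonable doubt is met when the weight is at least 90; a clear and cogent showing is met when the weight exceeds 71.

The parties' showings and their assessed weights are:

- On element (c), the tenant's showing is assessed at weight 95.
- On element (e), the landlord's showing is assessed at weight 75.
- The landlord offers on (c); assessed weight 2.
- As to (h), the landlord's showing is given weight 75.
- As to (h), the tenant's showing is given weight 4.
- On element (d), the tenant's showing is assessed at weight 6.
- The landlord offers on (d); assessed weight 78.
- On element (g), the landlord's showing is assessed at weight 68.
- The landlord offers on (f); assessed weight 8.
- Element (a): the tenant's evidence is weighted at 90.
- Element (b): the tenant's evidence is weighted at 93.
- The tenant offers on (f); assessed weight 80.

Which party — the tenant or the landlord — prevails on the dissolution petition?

Stage 1 — burden on tenant; standard: proof beyond reasonable doubt (weight is at least 90).
    (a): 90 ≥ 90 [met]
    (b): 93 ≥ 90 [met]
    (c): 95 − 2 = 93 ≥ 90 [met]
  The tenant carries Stage 1; the landlord now bears the burden.
Stage 2 — burden on landlord; standard: a clear and cogent showing (weight exceeds 71).
    (d): 78 − 6 = 72 > 71 [met]
    (e): 75 > 71 [met]
  Stage 2 carried; the burden shifts to the tenant.
Stage 3 — burden on tenant; standard: a clear and cogent showing (weight exceeds 71).
    (f): 80 − 8 = 72 > 71 [met]
  The tenant carries Stage 3; the landlord now bears the burden.
Stage 4 — burden on landlord; standard: a clear and cogent showing (weight exceeds 71).
    (g): 68 ≤ 71 [not met]
    (h): 75 − 4 = 71 ≤ 71 [not met]
  Not every element is met, so the landlord fails to carry Stage 4.
So the tenant prevails.

tenant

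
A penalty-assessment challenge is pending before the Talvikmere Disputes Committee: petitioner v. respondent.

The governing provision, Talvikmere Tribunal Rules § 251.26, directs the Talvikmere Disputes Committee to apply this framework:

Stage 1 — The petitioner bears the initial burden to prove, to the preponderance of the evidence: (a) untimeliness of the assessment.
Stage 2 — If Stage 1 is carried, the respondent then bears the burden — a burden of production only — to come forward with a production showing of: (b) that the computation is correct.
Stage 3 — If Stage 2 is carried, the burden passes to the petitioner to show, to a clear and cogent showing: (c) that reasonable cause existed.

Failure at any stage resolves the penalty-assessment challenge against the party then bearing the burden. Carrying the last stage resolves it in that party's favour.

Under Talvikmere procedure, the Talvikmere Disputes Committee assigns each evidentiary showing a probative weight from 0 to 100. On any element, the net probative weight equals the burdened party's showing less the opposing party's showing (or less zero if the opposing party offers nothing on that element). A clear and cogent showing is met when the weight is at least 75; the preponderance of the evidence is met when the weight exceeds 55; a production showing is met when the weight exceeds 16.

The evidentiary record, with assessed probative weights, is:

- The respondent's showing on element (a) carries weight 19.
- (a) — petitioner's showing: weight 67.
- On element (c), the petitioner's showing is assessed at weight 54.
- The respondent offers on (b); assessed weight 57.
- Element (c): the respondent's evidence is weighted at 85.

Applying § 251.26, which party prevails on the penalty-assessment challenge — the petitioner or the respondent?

respondent

Stage 1 — burden on petitioner; standard: the preponderance of the evidence (weight exceeds 55).
    (a): 67 − 19 = 48 ≤ 55 [not met]
  Stage 1 not carried; the petitioner fails its burden.
So the respondent prevails.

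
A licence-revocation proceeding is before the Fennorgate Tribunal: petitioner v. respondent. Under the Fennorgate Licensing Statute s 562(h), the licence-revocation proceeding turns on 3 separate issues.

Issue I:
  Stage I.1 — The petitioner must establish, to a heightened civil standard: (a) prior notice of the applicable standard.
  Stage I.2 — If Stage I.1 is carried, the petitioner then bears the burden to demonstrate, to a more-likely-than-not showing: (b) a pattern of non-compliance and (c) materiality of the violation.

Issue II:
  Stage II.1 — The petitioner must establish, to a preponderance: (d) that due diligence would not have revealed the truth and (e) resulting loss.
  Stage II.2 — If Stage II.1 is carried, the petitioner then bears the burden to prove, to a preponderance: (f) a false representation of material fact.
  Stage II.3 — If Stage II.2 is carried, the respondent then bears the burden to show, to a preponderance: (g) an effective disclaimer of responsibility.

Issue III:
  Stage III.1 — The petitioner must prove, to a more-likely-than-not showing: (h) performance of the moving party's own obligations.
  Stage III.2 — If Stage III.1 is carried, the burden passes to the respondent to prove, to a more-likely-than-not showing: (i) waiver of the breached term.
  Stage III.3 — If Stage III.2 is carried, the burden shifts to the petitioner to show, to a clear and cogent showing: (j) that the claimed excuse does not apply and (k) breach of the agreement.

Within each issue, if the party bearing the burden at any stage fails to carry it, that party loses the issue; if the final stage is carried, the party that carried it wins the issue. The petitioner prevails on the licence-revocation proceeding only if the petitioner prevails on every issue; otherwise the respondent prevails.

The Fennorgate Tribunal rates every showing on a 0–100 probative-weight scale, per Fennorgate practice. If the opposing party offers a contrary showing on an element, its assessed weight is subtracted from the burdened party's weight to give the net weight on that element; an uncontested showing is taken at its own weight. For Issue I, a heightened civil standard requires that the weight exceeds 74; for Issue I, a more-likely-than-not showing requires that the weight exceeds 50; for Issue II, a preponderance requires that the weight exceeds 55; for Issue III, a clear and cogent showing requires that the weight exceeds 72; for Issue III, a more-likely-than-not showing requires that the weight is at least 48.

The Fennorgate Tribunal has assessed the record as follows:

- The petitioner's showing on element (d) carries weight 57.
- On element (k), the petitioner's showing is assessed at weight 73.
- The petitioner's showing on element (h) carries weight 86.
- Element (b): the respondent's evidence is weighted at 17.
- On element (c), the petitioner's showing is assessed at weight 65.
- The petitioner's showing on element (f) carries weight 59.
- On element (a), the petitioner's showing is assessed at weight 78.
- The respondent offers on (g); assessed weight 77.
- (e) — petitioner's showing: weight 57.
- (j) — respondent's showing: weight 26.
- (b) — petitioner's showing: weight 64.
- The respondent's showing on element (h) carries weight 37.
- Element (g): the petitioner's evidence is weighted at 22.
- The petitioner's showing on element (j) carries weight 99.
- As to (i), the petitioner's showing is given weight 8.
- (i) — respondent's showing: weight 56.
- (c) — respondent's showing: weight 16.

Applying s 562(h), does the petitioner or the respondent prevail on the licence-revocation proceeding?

— Issue I —
Stage I.1 — burden on petitioner; standard: a heightened civil standard (weight exceeds 74).
    (a): 78 > 74 [met]
  Stage I.1 carried; the burden remains with the petitioner.
Stage I.2 — burden on petitioner; standard: a more-likely-than-not showing (weight exceeds 50).
    (b): 64 − 17 = 47 ≤ 50 [not met]
    (c): 65 − 16 = 49 ≤ 50 [not met]
  Not every element is met, so the petitioner fails to carry Stage I.2.
The respondent prevails on this issue.
— Issue II —
At Stage II.1 the petitioner must meet a preponderance (weight exceeds 55): on (d) the weight is 57, > 55, so (d) meets the standard; on (e) the weight is 57, which does exceed 55, so (e) meets the standard.
  All elements met. The petitioner retains the burden for Stage II.2.
At Stage II.2 the petitioner must meet a preponderance (weight exceeds 55): on (f) the weight is 59, which does exceed 55, so (f) meets the standard.
  The petitioner carries Stage II.2; the respondent now bears the burden.
At Stage II.3 the respondent must meet a preponderance (weight exceeds 55): on (g) the weight is 77 less the opposing 22 gives net 55, ≤ 55, so (g) does not meet the standard.
  Not every element is met, so the respondent fails to carry Stage II.3.
The analysis ends at Stage II.3; the petitioner prevails on this issue.
— Issue III —
Stage III.1 (petitioner, a more-likely-than-not showing, weight is at least 48): (h) net 86−37=49 ≥ 48 — meets.
  Stage III.1 carried; the burden shifts to the respondent.
Stage III.2 (respondent, a more-likely-than-not showing, weight is at least 48): (i) net 56−8=48 ≥ 48 — meets.
  Stage III.2 carried; the burden shifts to the petitioner.
Stage III.3 (petitioner, a clear and cogent showing, weight exceeds 72): (j) net 99−26=73 > 72 — meets; (k) 73 > 72 — meets.
  All elements met at the final stage.
All stages carried — the petitioner prevails on this issue.
Per-issue: Issue I → respondent; Issue II → petitioner; Issue III → petitioner. The petitioner must prevail on every issue; overall, the respondent prevails.

respondent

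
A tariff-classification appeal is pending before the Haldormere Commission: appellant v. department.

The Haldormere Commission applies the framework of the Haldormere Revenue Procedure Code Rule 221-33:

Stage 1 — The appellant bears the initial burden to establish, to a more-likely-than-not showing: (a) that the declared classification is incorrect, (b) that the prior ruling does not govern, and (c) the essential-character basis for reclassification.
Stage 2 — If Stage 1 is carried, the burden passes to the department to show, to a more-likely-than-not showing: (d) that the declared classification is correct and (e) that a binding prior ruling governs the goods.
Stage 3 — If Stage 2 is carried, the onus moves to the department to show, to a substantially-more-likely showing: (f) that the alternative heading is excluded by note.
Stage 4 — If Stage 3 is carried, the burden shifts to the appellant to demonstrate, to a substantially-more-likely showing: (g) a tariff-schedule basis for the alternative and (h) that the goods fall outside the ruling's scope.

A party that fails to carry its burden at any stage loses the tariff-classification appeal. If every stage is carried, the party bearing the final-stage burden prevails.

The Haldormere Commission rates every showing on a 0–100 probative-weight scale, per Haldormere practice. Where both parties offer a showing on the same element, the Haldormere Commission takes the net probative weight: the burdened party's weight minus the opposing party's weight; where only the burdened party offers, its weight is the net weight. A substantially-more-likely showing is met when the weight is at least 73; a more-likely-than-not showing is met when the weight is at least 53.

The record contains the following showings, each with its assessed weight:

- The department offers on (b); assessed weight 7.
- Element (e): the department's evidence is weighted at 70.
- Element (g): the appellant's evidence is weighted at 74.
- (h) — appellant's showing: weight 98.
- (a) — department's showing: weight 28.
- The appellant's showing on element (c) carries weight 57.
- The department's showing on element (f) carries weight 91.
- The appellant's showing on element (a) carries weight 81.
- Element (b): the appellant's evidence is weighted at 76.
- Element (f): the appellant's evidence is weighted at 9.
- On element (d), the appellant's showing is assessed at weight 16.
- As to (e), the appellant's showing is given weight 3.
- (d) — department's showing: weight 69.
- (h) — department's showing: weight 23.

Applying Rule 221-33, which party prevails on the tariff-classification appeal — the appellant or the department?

appellant

At Stage 1 the appellant must meet a more-likely-than-not showing (weight is at least 53): on (a) the weight is 81 less the opposing 28 gives net 53, ≥ 53, so (a) meets the standard; on (b) the weight is 76 less the opposing 7 gives net 69, ≥ 53, so (b) meets the standard; on (c) the weight is 57, which does reach 53, so (c) meets the standard.
  The appellant carries Stage 1; the department now bears the burden.
At Stage 2 the department must meet a more-likely-than-not showing (weight is at least 53): on (d) the weight is 69 less the opposing 16 gives net 53, which does reach 53, so (d) meets the standard; on (e) the weight is 70 less the opposing 3 gives net 67, ≥ 53, so (e) meets the standard.
  Stage 2 is satisfied; the department continues to bear the burden.
At Stage 3 the department must meet a substantially-more-likely showing (weight is at least 73): on (f) the weight is 91 less the opposing 9 gives net 82, which does reach 73, so (f) meets the standard.
  The department carries Stage 3; the appellant now bears the burden.
At Stage 4 the appellant must meet a substantially-more-likely showing (weight is at least 73): on (g) the weight is 74, ≥ 73, so (g) meets the standard; on (h) the weight is 98 less the opposing 23 gives net 75, which does reach 73, so (h) meets the standard.
  Stage 4 carried; the final stage is satisfied.
All stages carried — the appellant prevails.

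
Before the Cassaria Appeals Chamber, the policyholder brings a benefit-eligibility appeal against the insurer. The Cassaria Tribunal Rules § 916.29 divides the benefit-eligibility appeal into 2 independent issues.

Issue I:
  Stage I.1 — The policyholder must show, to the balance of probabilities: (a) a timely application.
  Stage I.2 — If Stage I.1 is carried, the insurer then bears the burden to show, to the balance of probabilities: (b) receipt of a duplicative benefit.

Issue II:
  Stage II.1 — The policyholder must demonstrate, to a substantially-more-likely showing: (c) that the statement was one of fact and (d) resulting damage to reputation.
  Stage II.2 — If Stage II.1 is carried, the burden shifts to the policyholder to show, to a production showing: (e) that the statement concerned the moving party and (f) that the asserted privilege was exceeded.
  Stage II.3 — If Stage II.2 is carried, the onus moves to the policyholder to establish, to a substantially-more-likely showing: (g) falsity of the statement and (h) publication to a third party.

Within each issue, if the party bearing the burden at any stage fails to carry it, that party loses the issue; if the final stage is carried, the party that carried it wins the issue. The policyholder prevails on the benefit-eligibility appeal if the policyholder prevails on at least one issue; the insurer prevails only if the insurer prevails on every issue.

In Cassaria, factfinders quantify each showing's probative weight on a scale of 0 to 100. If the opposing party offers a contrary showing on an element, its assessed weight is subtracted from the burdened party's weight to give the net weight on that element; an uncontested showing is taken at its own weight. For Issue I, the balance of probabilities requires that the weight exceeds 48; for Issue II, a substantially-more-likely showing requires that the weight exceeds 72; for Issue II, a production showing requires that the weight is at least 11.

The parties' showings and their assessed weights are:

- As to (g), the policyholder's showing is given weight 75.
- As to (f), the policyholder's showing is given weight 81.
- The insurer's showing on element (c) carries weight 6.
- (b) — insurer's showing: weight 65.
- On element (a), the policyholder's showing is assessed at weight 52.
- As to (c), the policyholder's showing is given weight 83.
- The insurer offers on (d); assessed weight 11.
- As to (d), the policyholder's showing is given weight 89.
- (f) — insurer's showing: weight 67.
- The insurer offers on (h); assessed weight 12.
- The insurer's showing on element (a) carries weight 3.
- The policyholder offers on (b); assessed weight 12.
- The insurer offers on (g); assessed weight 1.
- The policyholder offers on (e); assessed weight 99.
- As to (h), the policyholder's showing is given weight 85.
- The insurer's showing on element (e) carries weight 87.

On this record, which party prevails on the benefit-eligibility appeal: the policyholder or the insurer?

— Issue I —
At Stage I.1 the policyholder must meet the balance of probabilities (weight exceeds 48): on (a) the weight is 52 less the opposing 3 gives net 49, which does exceed 48, so (a) meets the standard.
  Stage I.1 is satisfied; the onus moves to the insurer.
At Stage I.2 the insurer must meet the balance of probabilities (weight exceeds 48): on (b) the weight is 65 less the opposing 12 gives net 53, which does exceed 48, so (b) meets the standard.
  Stage I.2 carried; the final stage is satisfied.
With every stage satisfied, the insurer prevails on this issue.
— Issue II —
Stage II.1 — burden on policyholder; standard: a substantially-more-likely showing (weight exceeds 72).
    (c): 83 − 6 = 77 > 72 [met]
    (d): 89 − 11 = 78 > 72 [met]
  Stage II.1 carried; the burden remains with the policyholder.
Stage II.2 — burden on policyholder; standard: a production showing (weight is at least 11).
    (e): 99 − 87 = 12 ≥ 11 [met]
    (f): 81 − 67 = 14 ≥ 11 [met]
  Stage II.2 carried; the burden remains with the policyholder.
Stage II.3 — burden on policyholder; standard: a substantially-more-likely showing (weight exceeds 72).
    (g): 75 − 1 = 74 > 72 [met]
    (h): 85 − 12 = 73 > 72 [met]
  The policyholder carries the last stage.
Every stage carried; the policyholder prevails on this issue.
Per-issue: Issue I → insurer; Issue II → policyholder. The policyholder must prevail on at least one issue; overall, the policyholder prevails.

policyholder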